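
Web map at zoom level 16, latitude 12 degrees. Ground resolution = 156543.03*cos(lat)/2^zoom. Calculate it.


res = 156543.03 * cos(12) / 2^16 = 156543.03 * 0.9781476 / 65536 = 2.34 m/pixel

2.34 m/pixel


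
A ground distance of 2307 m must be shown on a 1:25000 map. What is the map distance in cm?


map_cm = 2307 * 100 / 25000 = 9.228 cm ≈ 9.23 cm

9.23 cm


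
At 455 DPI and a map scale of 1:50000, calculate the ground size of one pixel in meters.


pixel_cm = 2.54 / 455 ≈ 0.005582 cm
ground = pixel_cm * 50000 / 100 = 2.54 * 50000 / (455 * 100) = 127000 / 45500 ≈ 2.79 m

2.79 m


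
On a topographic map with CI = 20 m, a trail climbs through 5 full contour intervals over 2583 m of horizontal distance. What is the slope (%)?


elevation change = 5 * 20 = 100 m
slope = 100 / 2583 * 100 = 3.9%

3.9%


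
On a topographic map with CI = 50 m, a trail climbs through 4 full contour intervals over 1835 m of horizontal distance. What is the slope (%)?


elevation change = 4 * 50 = 200 m
slope = 200 / 1835 * 100 = 10.9%

10.9%


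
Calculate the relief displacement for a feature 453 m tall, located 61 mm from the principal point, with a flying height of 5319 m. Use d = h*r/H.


d = h * r / H = 453 * 61 / 5319 = 5.2 mm

5.2 mm


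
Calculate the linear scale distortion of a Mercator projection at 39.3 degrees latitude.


SF = 1 / cos(39.3) = 1 / 0.77384 = 1.292

1.292


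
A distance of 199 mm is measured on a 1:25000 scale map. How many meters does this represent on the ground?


ground = 199 mm * 25000 / 1000 = 4975.0 m

4975.0 m


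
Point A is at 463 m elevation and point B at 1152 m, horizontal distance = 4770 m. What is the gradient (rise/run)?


gradient = (1152 - 463) / 4770 = 689 / 4770 = 0.1444

0.1444


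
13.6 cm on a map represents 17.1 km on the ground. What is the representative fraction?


ground = 17.1 km = 1710000 cm; RF denominator = ground / map = 1710000 / 13.6 ≈ 125735; RF = 1:125735

1:125735


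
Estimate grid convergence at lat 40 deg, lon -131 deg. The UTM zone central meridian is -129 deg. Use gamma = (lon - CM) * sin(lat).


gamma = (-131 - -129) * sin(40) = -2 * 0.642788 = -1.286 degrees

-1.286 degrees


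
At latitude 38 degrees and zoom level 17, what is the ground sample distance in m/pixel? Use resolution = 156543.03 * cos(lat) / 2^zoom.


res = 156543.03 * cos(38) / 2^17 = 156543.03 * 0.78801075 / 131072 = 0.94 m/pixel

0.94 m/pixel


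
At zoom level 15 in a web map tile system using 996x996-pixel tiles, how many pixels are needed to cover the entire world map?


tiles per axis = 2^15 = 32768
total tiles = 32768^2 = 1073741824
pixels per axis = 32768 * 996 = 32636928
total pixels = 32636928^2 = 1065169069277184

1065169069277184 pixels


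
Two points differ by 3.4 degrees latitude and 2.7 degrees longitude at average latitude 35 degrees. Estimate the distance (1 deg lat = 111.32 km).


dlat_km = 3.4 * 111.32 = 378.488
dlon_km = 2.7 * 111.32 * cos(35) ≈ 246.208
dist = sqrt(378.488^2 + 246.208^2) ≈ 451.5 km

451.5 km


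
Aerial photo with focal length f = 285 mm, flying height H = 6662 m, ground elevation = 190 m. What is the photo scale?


scale = f / (H - h) = 285 mm / 6472 m = 285 / 6472000 = 1:22709

1:22709


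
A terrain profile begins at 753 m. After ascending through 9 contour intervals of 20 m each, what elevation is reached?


elevation = 753 + 9 * 20 = 933 m

933 m


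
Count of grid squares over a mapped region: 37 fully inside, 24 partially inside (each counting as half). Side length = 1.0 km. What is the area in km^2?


effective squares = 37 + 24 * 0.5 = 49.0
area = 49.0 * 1.0 = 49.0 km^2

49.0 km^2


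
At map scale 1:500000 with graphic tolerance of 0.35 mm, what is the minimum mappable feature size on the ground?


ground = 0.35 mm * 500000 / 1000 = 175.0 m

175.0 m


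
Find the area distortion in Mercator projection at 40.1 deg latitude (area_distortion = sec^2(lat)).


area_distortion = 1/cos^2(40.1) = 1.709

1.709


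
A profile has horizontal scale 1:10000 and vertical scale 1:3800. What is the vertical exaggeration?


VE = horizontal_scale / vertical_scale = 10000 / 3800 ≈ 2.6

2.6x


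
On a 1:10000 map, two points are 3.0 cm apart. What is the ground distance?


ground = 3.0 cm * 10000 / 100 = 300.0 m

300.0 m


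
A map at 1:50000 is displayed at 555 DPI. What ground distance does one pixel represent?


pixel_cm = 2.54 / 555 ≈ 0.004577 cm
ground = pixel_cm * 50000 / 100 = 2.54 * 50000 / (555 * 100) = 127000 / 55500 ≈ 2.29 m

2.29 m


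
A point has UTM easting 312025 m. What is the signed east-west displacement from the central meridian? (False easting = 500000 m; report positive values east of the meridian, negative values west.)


displacement = 312025 - 500000 = -187975 m

-187975 m


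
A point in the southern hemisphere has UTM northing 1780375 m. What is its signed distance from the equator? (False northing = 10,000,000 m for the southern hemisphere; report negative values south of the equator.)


For southern: actual = 1780375 - 10000000 = -8219625 m

-8219625 m


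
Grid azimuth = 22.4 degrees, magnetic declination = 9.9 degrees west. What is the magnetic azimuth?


magnetic azimuth = grid azimuth - declination (east +ve)
mag_az = 22.4 - -9.9 = 32.3 degrees

32.3 degrees


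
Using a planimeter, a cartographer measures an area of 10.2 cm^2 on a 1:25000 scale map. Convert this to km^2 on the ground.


ground_area = 10.2 * (25000/100)^2 = 637500.0 m^2 = 0.6375 km^2 ≈ 0.638 km^2

0.638 km^2


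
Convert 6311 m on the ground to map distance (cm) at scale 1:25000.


map_cm = 6311 * 100 / 25000 = 25.244 cm ≈ 25.24 cm

25.24 cm


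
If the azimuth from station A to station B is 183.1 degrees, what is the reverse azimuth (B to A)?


back azimuth = (183.1 + 180) mod 360 = 3.1 degrees

3.1 degrees


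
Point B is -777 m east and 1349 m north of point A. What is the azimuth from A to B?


az = atan2(-777, 1349) = -29.9 deg
adjusted to 0-360: 330.1 degrees

330.1 degrees


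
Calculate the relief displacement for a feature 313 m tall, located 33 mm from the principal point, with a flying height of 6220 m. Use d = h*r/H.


d = h * r / H = 313 * 33 / 6220 = 1.66 mm

1.66 mm


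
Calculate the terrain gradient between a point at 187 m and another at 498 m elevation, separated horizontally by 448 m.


gradient = (498 - 187) / 448 = 311 / 448 = 0.6942

0.6942


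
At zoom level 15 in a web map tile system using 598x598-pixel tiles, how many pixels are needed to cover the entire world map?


tiles per axis = 2^15 = 32768
total tiles = 32768^2 = 1073741824
pixels per axis = 32768 * 598 = 19595264
total pixels = 19595264^2 = 383974371229696

383974371229696 pixels


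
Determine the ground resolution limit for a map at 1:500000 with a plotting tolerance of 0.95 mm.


ground = 0.95 mm * 500000 / 1000 = 475.0 m

475.0 m


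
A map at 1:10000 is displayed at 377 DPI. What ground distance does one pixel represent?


pixel_cm = 2.54 / 377 ≈ 0.006737 cm
ground = pixel_cm * 10000 / 100 = 2.54 * 10000 / (377 * 100) = 25400 / 37700 ≈ 0.67 m

0.67 m


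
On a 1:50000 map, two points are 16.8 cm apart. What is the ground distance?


ground = 16.8 cm * 50000 / 100 = 8400.0 m = 8.4 km

8.4 km


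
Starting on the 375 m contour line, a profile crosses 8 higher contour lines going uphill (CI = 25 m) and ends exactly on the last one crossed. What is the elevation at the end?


elevation = 375 + 8 * 25 = 575 m

575 m


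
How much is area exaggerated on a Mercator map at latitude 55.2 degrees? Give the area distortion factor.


area_distortion = 1/cos^2(55.2) = 3.07

3.07


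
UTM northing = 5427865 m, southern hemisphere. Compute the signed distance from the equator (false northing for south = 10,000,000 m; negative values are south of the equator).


For southern: actual = 5427865 - 10000000 = -4572135 m

-4572135 m


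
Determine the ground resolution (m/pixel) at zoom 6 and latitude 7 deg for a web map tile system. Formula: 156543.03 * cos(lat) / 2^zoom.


res = 156543.03 * cos(7) / 2^6 = 156543.03 * 0.99254615 / 64 = 2427.75 m/pixel

2427.75 m/pixel


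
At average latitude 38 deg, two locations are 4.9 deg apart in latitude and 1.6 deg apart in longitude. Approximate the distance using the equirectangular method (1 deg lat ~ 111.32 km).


dlat_km = 4.9 * 111.32 = 545.468
dlon_km = 1.6 * 111.32 * cos(38) ≈ 140.354
dist = sqrt(545.468^2 + 140.354^2) ≈ 563.2 km

563.2 km


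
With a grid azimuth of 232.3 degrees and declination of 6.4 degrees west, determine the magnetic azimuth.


magnetic azimuth = grid azimuth - declination (east +ve)
mag_az = 232.3 - -6.4 = 238.7 degrees

238.7 degrees


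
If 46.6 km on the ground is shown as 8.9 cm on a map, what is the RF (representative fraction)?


ground = 46.6 km = 4660000 cm; RF denominator = ground / map = 4660000 / 8.9 ≈ 523596; RF = 1:523596

1:523596


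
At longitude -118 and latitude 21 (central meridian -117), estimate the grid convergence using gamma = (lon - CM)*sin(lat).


gamma = (-118 - -117) * sin(21) = -1 * 0.358368 = -0.358 degrees

-0.358 degrees


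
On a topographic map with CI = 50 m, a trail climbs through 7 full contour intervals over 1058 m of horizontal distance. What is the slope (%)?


elevation change = 7 * 50 = 350 m
slope = 350 / 1058 * 100 = 33.1%

33.1%


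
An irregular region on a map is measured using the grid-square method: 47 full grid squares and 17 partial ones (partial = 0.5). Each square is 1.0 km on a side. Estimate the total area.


effective squares = 47 + 17 * 0.5 = 55.5
area = 55.5 * 1.0 = 55.5 km^2

55.5 km^2


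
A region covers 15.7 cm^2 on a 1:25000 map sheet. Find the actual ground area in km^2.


ground_area = 15.7 * (25000/100)^2 = 981250.0 m^2 = 0.98125 km^2 ≈ 0.981 km^2

0.981 km^2


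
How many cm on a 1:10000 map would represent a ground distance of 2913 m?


map_cm = 2913 * 100 / 10000 = 29.13 cm

29.13 cm


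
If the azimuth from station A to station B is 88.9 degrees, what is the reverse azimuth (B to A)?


back azimuth = (88.9 + 180) mod 360 = 268.9 degrees

268.9 degrees


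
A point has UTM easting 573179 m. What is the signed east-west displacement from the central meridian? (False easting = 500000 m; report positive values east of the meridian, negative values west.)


displacement = 573179 - 500000 = 73179 m

73179 m


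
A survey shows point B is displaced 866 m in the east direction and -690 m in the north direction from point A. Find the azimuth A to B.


az = atan2(866, -690) = 128.5 deg
adjusted to 0-360: 128.5 degrees

128.5 degrees


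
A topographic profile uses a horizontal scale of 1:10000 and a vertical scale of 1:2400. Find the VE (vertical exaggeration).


VE = horizontal_scale / vertical_scale = 10000 / 2400 ≈ 4.2

4.2x


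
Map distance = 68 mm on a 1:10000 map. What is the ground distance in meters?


ground = 68 mm * 10000 / 1000 = 680.0 m

680.0 m


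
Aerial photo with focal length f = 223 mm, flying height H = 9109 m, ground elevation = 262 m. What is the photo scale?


scale = f / (H - h) = 223 mm / 8847 m = 223 / 8847000 = 1:39673

1:39673


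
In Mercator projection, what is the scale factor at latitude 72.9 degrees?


SF = 1 / cos(72.9) = 1 / 0.29404 = 3.401

3.401


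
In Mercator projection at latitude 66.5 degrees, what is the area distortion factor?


area_distortion = 1/cos^2(66.5) = 6.289

6.289


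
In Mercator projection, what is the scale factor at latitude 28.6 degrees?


SF = 1 / cos(28.6) = 1 / 0.877983 = 1.139

1.139


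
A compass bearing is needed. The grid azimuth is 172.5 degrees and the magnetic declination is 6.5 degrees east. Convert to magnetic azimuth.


magnetic azimuth = grid azimuth - declination (east +ve)
mag_az = 172.5 - 6.5 = 166.0 degrees

166.0 degrees


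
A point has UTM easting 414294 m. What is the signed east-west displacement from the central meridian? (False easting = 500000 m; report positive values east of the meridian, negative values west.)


displacement = 414294 - 500000 = -85706 m

-85706 m


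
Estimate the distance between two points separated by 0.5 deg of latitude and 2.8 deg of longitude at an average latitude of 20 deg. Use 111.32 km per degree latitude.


dlat_km = 0.5 * 111.32 = 55.66
dlon_km = 2.8 * 111.32 * cos(20) ≈ 292.898
dist = sqrt(55.66^2 + 292.898^2) ≈ 298.1 km

298.1 km


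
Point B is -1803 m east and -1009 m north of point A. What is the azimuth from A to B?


az = atan2(-1803, -1009) = -119.2 deg
adjusted to 0-360: 240.8 degrees

240.8 degrees


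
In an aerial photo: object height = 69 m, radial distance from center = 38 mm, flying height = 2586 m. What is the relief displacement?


d = h * r / H = 69 * 38 / 2586 = 1.01 mm

1.01 mm


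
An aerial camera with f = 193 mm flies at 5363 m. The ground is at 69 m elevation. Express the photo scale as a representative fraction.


scale = f / (H - h) = 193 mm / 5294 m = 193 / 5294000 = 1:27430

1:27430


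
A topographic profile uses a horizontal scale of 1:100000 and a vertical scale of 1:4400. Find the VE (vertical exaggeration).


VE = horizontal_scale / vertical_scale = 100000 / 4400 ≈ 22.7

22.7x


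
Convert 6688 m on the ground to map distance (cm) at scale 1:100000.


map_cm = 6688 * 100 / 100000 = 6.688 cm ≈ 6.69 cm

6.69 cm


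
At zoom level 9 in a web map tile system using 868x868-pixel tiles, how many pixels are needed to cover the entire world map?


tiles per axis = 2^9 = 512
total tiles = 512^2 = 262144
pixels per axis = 512 * 868 = 444416
total pixels = 444416^2 = 197505581056

197505581056 pixels


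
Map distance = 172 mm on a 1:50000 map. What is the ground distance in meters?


ground = 172 mm * 50000 / 1000 = 8600.0 m

8600.0 m


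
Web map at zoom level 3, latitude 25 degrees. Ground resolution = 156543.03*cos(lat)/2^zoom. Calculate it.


res = 156543.03 * cos(25) / 2^3 = 156543.03 * 0.90630779 / 8 = 17734.52 m/pixel

17734.52 m/pixel


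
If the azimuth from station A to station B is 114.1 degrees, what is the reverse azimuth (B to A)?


back azimuth = (114.1 + 180) mod 360 = 294.1 degrees

294.1 degrees


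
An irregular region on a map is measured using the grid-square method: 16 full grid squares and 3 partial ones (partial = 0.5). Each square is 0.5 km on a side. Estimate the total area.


effective squares = 16 + 3 * 0.5 = 17.5
area = 17.5 * 0.25 = 4.375 km^2

4.375 km^2


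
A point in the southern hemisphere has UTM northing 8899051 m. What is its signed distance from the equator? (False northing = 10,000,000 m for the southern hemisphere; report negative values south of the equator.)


For southern: actual = 8899051 - 10000000 = -1100949 m

-1100949 m


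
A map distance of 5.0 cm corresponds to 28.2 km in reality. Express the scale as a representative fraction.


ground = 28.2 km = 2820000 cm; RF denominator = ground / map = 2820000 / 5.0 = 564000; RF = 1:564000

1:564000


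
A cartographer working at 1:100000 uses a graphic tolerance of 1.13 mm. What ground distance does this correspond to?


ground = 1.13 mm * 100000 / 1000 = 113.0 m

113.0 m


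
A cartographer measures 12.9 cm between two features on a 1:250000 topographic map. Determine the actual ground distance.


ground = 12.9 cm * 250000 / 100 = 32250.0 m = 32.25 km

32.25 km


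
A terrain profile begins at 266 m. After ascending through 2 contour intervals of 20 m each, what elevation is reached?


elevation = 266 + 2 * 20 = 306 m

306 m


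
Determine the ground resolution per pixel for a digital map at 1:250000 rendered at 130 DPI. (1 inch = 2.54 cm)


pixel_cm = 2.54 / 130 ≈ 0.019538 cm
ground = pixel_cm * 250000 / 100 = 2.54 * 250000 / (130 * 100) = 635000 / 13000 ≈ 48.85 m

48.85 m


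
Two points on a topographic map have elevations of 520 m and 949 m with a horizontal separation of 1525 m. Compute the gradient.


gradient = (949 - 520) / 1525 = 429 / 1525 = 0.2813

0.2813


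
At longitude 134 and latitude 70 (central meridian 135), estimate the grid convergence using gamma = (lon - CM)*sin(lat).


gamma = (134 - 135) * sin(70) = -1 * 0.939693 = -0.94 degrees

-0.94 degrees


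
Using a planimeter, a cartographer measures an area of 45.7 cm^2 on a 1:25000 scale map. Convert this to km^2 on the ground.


ground_area = 45.7 * (25000/100)^2 = 2856250.0 m^2 = 2.85625 km^2 ≈ 2.856 km^2

2.856 km^2


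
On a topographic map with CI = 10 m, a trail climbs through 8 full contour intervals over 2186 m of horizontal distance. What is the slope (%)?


elevation change = 8 * 10 = 80 m
slope = 80 / 2186 * 100 = 3.7%

3.7%


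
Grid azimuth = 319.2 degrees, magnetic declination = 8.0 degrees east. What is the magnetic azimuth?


magnetic azimuth = grid azimuth - declination (east +ve)
mag_az = 319.2 - 8.0 = 311.2 degrees

311.2 degrees


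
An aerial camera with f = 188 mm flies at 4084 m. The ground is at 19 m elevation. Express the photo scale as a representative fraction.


scale = f / (H - h) = 188 mm / 4065 m = 188 / 4065000 = 1:21622

1:21622


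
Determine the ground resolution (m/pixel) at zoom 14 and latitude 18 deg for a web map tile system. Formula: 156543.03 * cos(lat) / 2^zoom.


res = 156543.03 * cos(18) / 2^14 = 156543.03 * 0.95105652 / 16384 = 9.09 m/pixel

9.09 m/pixel


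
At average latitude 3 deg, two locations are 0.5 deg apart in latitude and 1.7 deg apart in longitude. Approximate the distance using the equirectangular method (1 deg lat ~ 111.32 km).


dlat_km = 0.5 * 111.32 = 55.66
dlon_km = 1.7 * 111.32 * cos(3) ≈ 188.985
dist = sqrt(55.66^2 + 188.985^2) ≈ 197.0 km

197.0 km


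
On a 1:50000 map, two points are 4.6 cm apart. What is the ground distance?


ground = 4.6 cm * 50000 / 100 = 2300.0 m = 2.3 km

2.3 km


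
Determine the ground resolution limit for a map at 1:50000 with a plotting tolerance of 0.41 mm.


ground = 0.41 mm * 50000 / 1000 = 20.5 m

20.5 m


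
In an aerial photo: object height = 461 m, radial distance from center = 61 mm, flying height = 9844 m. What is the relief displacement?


d = h * r / H = 461 * 61 / 9844 = 2.86 mm

2.86 mm


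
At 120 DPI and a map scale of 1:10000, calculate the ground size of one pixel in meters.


pixel_cm = 2.54 / 120 ≈ 0.021167 cm
ground = pixel_cm * 10000 / 100 = 2.54 * 10000 / (120 * 100) = 25400 / 12000 ≈ 2.12 m

2.12 m


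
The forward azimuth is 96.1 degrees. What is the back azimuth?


back azimuth = (96.1 + 180) mod 360 = 276.1 degrees

276.1 degrees


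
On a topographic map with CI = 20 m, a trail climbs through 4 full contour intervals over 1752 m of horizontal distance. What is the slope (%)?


elevation change = 4 * 20 = 80 m
slope = 80 / 1752 * 100 = 4.6%

4.6%


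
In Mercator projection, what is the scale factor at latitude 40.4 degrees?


SF = 1 / cos(40.4) = 1 / 0.761538 = 1.313

1.313


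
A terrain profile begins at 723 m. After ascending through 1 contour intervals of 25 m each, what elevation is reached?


elevation = 723 + 1 * 25 = 748 m

748 m


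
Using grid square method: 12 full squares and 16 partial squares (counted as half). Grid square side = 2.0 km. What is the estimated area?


effective squares = 12 + 16 * 0.5 = 20.0
area = 20.0 * 4.0 = 80.0 km^2

80.0 km^2


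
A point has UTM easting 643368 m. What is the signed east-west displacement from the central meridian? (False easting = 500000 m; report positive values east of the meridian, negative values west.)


displacement = 643368 - 500000 = 143368 m

143368 m


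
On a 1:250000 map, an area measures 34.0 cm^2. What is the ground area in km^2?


ground_area = 34.0 * (250000/100)^2 = 212500000.0 m^2 = 212.5 km^2

212.5 km^2


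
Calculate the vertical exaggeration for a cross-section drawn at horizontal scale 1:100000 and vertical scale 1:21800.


VE = horizontal_scale / vertical_scale = 100000 / 21800 ≈ 4.6

4.6x


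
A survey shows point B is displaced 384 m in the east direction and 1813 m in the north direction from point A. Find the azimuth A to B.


az = atan2(384, 1813) = 12.0 deg
adjusted to 0-360: 12.0 degrees

12.0 degrees


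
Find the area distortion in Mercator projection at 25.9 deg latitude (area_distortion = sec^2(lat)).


area_distortion = 1/cos^2(25.9) = 1.236

1.236


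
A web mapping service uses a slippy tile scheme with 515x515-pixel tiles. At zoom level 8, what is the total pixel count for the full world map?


tiles per axis = 2^8 = 256
total tiles = 256^2 = 65536
pixels per axis = 256 * 515 = 131840
total pixels = 131840^2 = 17381785600

17381785600 pixels


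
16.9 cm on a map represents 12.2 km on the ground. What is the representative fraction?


ground = 12.2 km = 1220000 cm; RF denominator = ground / map = 1220000 / 16.9 ≈ 72189; RF = 1:72189

1:72189


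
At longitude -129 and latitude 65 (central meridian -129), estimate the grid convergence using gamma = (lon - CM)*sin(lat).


gamma = (-129 - -129) * sin(65) = 0 * 0.906308 = 0.0 degrees

0.0 degrees


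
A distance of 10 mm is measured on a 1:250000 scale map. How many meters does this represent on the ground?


ground = 10 mm * 250000 / 1000 = 2500.0 m

2500.0 m


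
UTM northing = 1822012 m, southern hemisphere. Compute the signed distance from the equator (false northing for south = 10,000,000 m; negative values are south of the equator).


For southern: actual = 1822012 - 10000000 = -8177988 m

-8177988 m


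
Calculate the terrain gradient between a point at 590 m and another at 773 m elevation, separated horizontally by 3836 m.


gradient = (773 - 590) / 3836 = 183 / 3836 = 0.0477

0.0477


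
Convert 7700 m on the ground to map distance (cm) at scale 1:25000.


map_cm = 7700 * 100 / 25000 = 30.8 cm

30.8 cm


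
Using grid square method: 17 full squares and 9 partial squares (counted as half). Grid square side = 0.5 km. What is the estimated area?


effective squares = 17 + 9 * 0.5 = 21.5
area = 21.5 * 0.25 = 5.375 km^2

5.375 km^2


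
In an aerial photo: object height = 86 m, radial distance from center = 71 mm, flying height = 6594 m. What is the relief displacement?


d = h * r / H = 86 * 71 / 6594 = 0.93 mm

0.93 mm


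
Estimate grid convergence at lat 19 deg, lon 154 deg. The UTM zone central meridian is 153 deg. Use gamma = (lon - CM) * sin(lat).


gamma = (154 - 153) * sin(19) = 1 * 0.325568 = 0.326 degrees

0.326 degrees


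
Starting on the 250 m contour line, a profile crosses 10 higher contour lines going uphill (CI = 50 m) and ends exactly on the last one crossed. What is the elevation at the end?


elevation = 250 + 10 * 50 = 750 m

750 m


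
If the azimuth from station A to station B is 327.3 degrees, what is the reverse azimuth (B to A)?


back azimuth = (327.3 + 180) mod 360 = 147.3 degrees

147.3 degrees


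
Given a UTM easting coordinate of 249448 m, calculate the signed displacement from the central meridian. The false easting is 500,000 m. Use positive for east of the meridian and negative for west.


displacement = 249448 - 500000 = -250552 m

-250552 m


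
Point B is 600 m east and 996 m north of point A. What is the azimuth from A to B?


az = atan2(600, 996) = 31.1 deg
adjusted to 0-360: 31.1 degrees

31.1 degrees


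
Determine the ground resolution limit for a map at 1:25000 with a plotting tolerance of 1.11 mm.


ground = 1.11 mm * 25000 / 1000 = 27.75 m

27.75 m


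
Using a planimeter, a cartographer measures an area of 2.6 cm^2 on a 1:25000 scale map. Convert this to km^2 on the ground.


ground_area = 2.6 * (25000/100)^2 = 162500.0 m^2 = 0.1625 km^2 ≈ 0.163 km^2

0.163 km^2


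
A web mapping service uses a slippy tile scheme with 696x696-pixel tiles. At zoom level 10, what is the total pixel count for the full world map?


tiles per axis = 2^10 = 1024
total tiles = 1024^2 = 1048576
pixels per axis = 1024 * 696 = 712704
total pixels = 712704^2 = 507946991616

507946991616 pixels


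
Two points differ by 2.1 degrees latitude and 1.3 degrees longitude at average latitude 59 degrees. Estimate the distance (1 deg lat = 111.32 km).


dlat_km = 2.1 * 111.32 = 233.772
dlon_km = 1.3 * 111.32 * cos(59) ≈ 74.534
dist = sqrt(233.772^2 + 74.534^2) ≈ 245.4 km

245.4 km


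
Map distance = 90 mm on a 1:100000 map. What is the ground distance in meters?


ground = 90 mm * 100000 / 1000 = 9000.0 m

9000.0 m


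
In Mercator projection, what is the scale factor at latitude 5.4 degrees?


SF = 1 / cos(5.4) = 1 / 0.995562 = 1.004

1.004


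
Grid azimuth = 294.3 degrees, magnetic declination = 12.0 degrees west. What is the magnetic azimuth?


magnetic azimuth = grid azimuth - declination (east +ve)
mag_az = 294.3 - -12.0 = 306.3 degrees

306.3 degrees


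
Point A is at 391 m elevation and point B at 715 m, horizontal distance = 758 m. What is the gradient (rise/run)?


gradient = (715 - 391) / 758 = 324 / 758 = 0.4274

0.4274


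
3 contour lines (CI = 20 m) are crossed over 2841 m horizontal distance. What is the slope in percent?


elevation change = 3 * 20 = 60 m
slope = 60 / 2841 * 100 = 2.1%

2.1%


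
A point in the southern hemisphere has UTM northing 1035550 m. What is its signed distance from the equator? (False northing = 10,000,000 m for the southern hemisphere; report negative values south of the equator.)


For southern: actual = 1035550 - 10000000 = -8964450 m

-8964450 m


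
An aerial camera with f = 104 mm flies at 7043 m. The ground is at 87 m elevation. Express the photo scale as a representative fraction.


scale = f / (H - h) = 104 mm / 6956 m = 104 / 6956000 = 1:66885

1:66885


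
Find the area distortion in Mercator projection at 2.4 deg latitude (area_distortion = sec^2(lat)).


area_distortion = 1/cos^2(2.4) = 1.002

1.002


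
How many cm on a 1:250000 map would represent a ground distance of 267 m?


map_cm = 267 * 100 / 250000 = 0.1068 cm ≈ 0.11 cm

0.11 cm


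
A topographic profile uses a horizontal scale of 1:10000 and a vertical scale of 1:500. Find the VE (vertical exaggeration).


VE = horizontal_scale / vertical_scale = 10000 / 500 = 20.0

20.0x


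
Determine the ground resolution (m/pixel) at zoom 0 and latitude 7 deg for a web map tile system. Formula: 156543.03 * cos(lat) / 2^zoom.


res = 156543.03 * cos(7) / 2^0 = 156543.03 * 0.99254615 / 1 = 155376.18 m/pixel

155376.18 m/pixel


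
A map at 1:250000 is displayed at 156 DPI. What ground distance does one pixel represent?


pixel_cm = 2.54 / 156 ≈ 0.016282 cm
ground = pixel_cm * 250000 / 100 = 2.54 * 250000 / (156 * 100) = 635000 / 15600 ≈ 40.71 m

40.71 m


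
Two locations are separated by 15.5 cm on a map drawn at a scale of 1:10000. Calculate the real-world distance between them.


ground = 15.5 cm * 10000 / 100 = 1550.0 m = 1.55 km

1.55 km


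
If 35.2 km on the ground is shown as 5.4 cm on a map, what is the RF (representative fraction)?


ground = 35.2 km = 3520000 cm; RF denominator = ground / map = 3520000 / 5.4 ≈ 651852; RF = 1:651852

1:651852


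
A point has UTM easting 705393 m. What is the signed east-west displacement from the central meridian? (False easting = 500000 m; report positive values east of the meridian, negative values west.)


displacement = 705393 - 500000 = 205393 m

205393 m


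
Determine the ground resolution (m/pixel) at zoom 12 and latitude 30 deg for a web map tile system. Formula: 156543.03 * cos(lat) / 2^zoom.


res = 156543.03 * cos(30) / 2^12 = 156543.03 * 0.8660254 / 4096 = 33.1 m/pixel

33.1 m/pixel


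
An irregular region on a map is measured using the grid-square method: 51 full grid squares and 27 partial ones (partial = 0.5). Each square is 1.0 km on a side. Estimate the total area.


effective squares = 51 + 27 * 0.5 = 64.5
area = 64.5 * 1.0 = 64.5 km^2

64.5 km^2


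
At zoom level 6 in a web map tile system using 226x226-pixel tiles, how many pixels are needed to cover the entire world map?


tiles per axis = 2^6 = 64
total tiles = 64^2 = 4096
pixels per axis = 64 * 226 = 14464
total pixels = 14464^2 = 209207296

209207296 pixels


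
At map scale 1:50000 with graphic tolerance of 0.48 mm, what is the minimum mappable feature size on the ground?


ground = 0.48 mm * 50000 / 1000 = 24.0 m

24.0 m


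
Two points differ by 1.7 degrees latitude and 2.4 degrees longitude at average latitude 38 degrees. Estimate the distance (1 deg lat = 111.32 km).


dlat_km = 1.7 * 111.32 = 189.244
dlon_km = 2.4 * 111.32 * cos(38) ≈ 210.531
dist = sqrt(189.244^2 + 210.531^2) ≈ 283.1 km

283.1 km


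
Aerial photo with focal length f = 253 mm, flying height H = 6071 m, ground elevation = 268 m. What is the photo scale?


scale = f / (H - h) = 253 mm / 5803 m = 253 / 5803000 = 1:22937

1:22937


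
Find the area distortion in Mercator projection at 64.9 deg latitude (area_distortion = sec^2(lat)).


area_distortion = 1/cos^2(64.9) = 5.557

5.557


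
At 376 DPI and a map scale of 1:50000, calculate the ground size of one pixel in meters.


pixel_cm = 2.54 / 376 ≈ 0.006755 cm
ground = pixel_cm * 50000 / 100 = 2.54 * 50000 / (376 * 100) = 127000 / 37600 ≈ 3.38 m

3.38 m


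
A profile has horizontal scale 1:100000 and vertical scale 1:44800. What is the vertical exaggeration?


VE = horizontal_scale / vertical_scale = 100000 / 44800 ≈ 2.2

2.2x


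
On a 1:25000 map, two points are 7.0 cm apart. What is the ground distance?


ground = 7.0 cm * 25000 / 100 = 1750.0 m = 1.75 km

1.75 km


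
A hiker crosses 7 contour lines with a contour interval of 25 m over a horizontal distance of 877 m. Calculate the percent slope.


elevation change = 7 * 25 = 175 m
slope = 175 / 877 * 100 = 20.0%

20.0%


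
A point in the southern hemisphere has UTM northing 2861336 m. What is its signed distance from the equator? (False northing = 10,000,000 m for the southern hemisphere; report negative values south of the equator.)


For southern: actual = 2861336 - 10000000 = -7138664 m

-7138664 m


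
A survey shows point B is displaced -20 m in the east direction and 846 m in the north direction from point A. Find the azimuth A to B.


az = atan2(-20, 846) = -1.4 deg
adjusted to 0-360: 358.6 degrees

358.6 degrees


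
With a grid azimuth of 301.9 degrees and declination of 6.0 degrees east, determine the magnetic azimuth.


magnetic azimuth = grid azimuth - declination (east +ve)
mag_az = 301.9 - 6.0 = 295.9 degrees

295.9 degrees


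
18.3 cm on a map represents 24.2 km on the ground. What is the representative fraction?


ground = 24.2 km = 2420000 cm; RF denominator = ground / map = 2420000 / 18.3 ≈ 132240; RF = 1:132240

1:132240


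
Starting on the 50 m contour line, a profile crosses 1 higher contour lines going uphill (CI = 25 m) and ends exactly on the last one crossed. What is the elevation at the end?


elevation = 50 + 1 * 25 = 75 m

75 m


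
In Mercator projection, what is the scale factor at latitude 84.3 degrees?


SF = 1 / cos(84.3) = 1 / 0.09932 = 10.068

10.068


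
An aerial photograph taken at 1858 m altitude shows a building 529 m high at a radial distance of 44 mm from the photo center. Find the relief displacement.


d = h * r / H = 529 * 44 / 1858 = 12.53 mm

12.53 mm


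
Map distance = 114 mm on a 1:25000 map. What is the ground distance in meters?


ground = 114 mm * 25000 / 1000 = 2850.0 m

2850.0 m


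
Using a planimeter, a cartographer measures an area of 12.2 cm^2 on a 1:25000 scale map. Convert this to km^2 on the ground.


ground_area = 12.2 * (25000/100)^2 = 762500.0 m^2 = 0.7625 km^2 ≈ 0.763 km^2

0.763 km^2


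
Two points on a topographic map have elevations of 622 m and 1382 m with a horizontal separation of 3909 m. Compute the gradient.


gradient = (1382 - 622) / 3909 = 760 / 3909 = 0.1944

0.1944


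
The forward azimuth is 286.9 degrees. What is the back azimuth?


back azimuth = (286.9 + 180) mod 360 = 106.9 degrees

106.9 degrees


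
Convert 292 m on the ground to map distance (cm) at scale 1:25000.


map_cm = 292 * 100 / 25000 = 1.168 cm ≈ 1.17 cm

1.17 cm


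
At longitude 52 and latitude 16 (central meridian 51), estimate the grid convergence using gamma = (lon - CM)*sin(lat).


gamma = (52 - 51) * sin(16) = 1 * 0.275637 = 0.276 degrees

0.276 degrees


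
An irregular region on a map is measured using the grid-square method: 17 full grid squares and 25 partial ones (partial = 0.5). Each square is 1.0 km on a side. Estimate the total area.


effective squares = 17 + 25 * 0.5 = 29.5
area = 29.5 * 1.0 = 29.5 km^2

29.5 km^2


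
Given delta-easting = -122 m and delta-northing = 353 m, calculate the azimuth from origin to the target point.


az = atan2(-122, 353) = -19.1 deg
adjusted to 0-360: 340.9 degrees

340.9 degrees


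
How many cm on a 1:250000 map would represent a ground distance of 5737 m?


map_cm = 5737 * 100 / 250000 = 2.2948 cm ≈ 2.29 cm

2.29 cm


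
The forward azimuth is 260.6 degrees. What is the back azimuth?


back azimuth = (260.6 + 180) mod 360 = 80.6 degrees

80.6 degrees


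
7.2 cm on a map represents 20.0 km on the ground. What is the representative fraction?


ground = 20.0 km = 2000000 cm; RF denominator = ground / map = 2000000 / 7.2 ≈ 277778; RF = 1:277778

1:277778


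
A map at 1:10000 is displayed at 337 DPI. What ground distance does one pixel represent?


pixel_cm = 2.54 / 337 ≈ 0.007537 cm
ground = pixel_cm * 10000 / 100 = 2.54 * 10000 / (337 * 100) = 25400 / 33700 ≈ 0.75 m

0.75 m


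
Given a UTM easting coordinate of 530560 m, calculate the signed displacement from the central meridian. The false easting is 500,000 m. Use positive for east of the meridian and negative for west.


displacement = 530560 - 500000 = 30560 m

30560 m


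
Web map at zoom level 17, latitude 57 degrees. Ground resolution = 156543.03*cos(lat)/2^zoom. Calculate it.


res = 156543.03 * cos(57) / 2^17 = 156543.03 * 0.54463904 / 131072 = 0.65 m/pixel

0.65 m/pixel


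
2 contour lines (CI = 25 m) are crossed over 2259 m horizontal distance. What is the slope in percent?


elevation change = 2 * 25 = 50 m
slope = 50 / 2259 * 100 = 2.2%

2.2%


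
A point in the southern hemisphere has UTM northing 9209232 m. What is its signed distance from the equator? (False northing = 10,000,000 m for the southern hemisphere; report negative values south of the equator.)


For southern: actual = 9209232 - 10000000 = -790768 m

-790768 m


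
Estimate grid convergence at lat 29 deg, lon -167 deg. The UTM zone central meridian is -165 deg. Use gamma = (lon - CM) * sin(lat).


gamma = (-167 - -165) * sin(29) = -2 * 0.48481 = -0.97 degrees

-0.97 degrees


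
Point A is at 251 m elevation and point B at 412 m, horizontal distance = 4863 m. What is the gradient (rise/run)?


gradient = (412 - 251) / 4863 = 161 / 4863 = 0.0331

0.0331


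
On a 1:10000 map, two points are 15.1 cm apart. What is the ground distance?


ground = 15.1 cm * 10000 / 100 = 1510.0 m = 1.51 km

1.51 km


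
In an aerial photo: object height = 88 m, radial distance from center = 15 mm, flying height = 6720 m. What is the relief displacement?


d = h * r / H = 88 * 15 / 6720 = 0.2 mm

0.2 mm


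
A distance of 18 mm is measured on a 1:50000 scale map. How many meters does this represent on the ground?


ground = 18 mm * 50000 / 1000 = 900.0 m

900.0 m


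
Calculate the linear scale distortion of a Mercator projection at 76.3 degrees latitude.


SF = 1 / cos(76.3) = 1 / 0.236838 = 4.222

4.222


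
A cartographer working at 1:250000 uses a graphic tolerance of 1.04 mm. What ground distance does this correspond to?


ground = 1.04 mm * 250000 / 1000 = 260.0 m

260.0 m


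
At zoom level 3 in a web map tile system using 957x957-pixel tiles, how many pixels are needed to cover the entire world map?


tiles per axis = 2^3 = 8
total tiles = 8^2 = 64
pixels per axis = 8 * 957 = 7656
total pixels = 7656^2 = 58614336

58614336 pixels


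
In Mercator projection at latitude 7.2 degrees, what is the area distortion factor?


area_distortion = 1/cos^2(7.2) = 1.016

1.016


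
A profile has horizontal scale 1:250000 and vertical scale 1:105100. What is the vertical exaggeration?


VE = horizontal_scale / vertical_scale = 250000 / 105100 ≈ 2.4

2.4x


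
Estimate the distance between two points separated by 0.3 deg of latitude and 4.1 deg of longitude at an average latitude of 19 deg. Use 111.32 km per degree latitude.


dlat_km = 0.3 * 111.32 = 33.396
dlon_km = 4.1 * 111.32 * cos(19) ≈ 431.546
dist = sqrt(33.396^2 + 431.546^2) ≈ 432.8 km

432.8 km


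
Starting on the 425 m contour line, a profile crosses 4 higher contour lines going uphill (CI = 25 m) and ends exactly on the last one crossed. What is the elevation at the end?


elevation = 425 + 4 * 25 = 525 m

525 m


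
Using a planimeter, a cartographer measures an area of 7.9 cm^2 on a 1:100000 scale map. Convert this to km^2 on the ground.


ground_area = 7.9 * (100000/100)^2 = 7900000.0 m^2 = 7.9 km^2

7.9 km^2


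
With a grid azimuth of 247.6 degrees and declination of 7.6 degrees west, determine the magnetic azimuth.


magnetic azimuth = grid azimuth - declination (east +ve)
mag_az = 247.6 - -7.6 = 255.2 degrees

255.2 degrees


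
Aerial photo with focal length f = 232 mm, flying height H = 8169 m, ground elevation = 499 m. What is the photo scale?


scale = f / (H - h) = 232 mm / 7670 m = 232 / 7670000 = 1:33060

1:33060


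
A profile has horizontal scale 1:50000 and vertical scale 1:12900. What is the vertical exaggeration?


VE = horizontal_scale / vertical_scale = 50000 / 12900 ≈ 3.9

3.9x


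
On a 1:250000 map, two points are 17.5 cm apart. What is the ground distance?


ground = 17.5 cm * 250000 / 100 = 43750.0 m = 43.75 km

43.75 km


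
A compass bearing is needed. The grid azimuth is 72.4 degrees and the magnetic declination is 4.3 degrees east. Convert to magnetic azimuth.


magnetic azimuth = grid azimuth - declination (east +ve)
mag_az = 72.4 - 4.3 = 68.1 degrees

68.1 degrees


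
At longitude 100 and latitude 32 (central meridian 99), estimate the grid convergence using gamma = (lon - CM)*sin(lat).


gamma = (100 - 99) * sin(32) = 1 * 0.529919 = 0.53 degrees

0.53 degrees


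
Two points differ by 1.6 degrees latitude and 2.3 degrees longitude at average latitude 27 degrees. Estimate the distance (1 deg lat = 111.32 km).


dlat_km = 1.6 * 111.32 = 178.112
dlon_km = 2.3 * 111.32 * cos(27) ≈ 228.13
dist = sqrt(178.112^2 + 228.13^2) ≈ 289.4 km

289.4 km


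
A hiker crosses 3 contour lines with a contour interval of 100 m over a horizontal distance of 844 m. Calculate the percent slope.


elevation change = 3 * 100 = 300 m
slope = 300 / 844 * 100 = 35.5%

35.5%


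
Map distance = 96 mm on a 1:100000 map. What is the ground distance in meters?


ground = 96 mm * 100000 / 1000 = 9600.0 m

9600.0 m


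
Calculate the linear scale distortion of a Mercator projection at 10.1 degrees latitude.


SF = 1 / cos(10.1) = 1 / 0.984503 = 1.016

1.016


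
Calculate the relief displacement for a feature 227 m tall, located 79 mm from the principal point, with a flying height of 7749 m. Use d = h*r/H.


d = h * r / H = 227 * 79 / 7749 = 2.31 mm

2.31 mm
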